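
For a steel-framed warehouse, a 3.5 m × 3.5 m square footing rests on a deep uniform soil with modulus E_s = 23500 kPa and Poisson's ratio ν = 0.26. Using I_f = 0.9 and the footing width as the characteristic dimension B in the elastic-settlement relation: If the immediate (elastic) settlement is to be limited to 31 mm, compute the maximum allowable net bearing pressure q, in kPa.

q ≈ 248 kPa

S_e = q·B·(1−ν²)/E_s · I_f  ⇒  q = S_e·E_s / (B·(1−ν²)·I_f).
q = 0.031 × 23500 / (3.5 × 0.9324 × 0.9) = 248 kPa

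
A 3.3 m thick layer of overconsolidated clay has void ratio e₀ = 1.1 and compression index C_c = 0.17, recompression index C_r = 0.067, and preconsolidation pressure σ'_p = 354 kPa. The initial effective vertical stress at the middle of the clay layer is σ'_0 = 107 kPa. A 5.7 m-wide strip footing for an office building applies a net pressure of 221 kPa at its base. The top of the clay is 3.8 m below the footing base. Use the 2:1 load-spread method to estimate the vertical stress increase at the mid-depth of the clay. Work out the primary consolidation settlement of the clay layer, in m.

Mid-depth of clay below the footing base: z = 3.8 + 3.3/2 = 5.45 m.
Stress increase at mid-clay by the 2:1 spreading method:
Δσ = qB/(B+z) = 221×5.7/(5.7+5.45) = 112.98 kPa
Final effective stress: σ'_f = 107 + 112.98 = 219.98 kPa.
σ'_f = 219.98 ≤ σ'_p = 354 kPa, so the clay remains overconsolidated and only the recompression index applies:
S_c = C_r·H/(1+e₀)·log₁₀(σ'_f/σ'_0) = 0.067×3.3/2.1×log₁₀(219.98/107)
    = 0.10528 × 0.313 = 0.03295 m

S_c ≈ 0.033 m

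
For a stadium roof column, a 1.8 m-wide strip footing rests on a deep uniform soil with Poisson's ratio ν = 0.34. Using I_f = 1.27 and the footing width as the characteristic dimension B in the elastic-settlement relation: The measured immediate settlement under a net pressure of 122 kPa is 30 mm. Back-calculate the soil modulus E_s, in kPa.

E_s ≈ 8220 kPa

S_e = q·B·(1−ν²)/E_s · I_f  ⇒  E_s = q·B·(1−ν²)·I_f / S_e.
E_s = 122 × 1.8 × 0.8844 × 1.27 / 0.03 = 8222 kPa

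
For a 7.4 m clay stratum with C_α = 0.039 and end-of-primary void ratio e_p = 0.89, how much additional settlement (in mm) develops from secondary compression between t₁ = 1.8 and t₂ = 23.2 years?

S_s ≈ 170 mm

Secondary compression: S_s = C_α·H/(1+e_p)·log₁₀(t₂/t₁)
S_s = 0.039×7.4/(1+0.89)×log₁₀(23.2/1.8)
    = 0.1527 × 1.11 = 0.1695 m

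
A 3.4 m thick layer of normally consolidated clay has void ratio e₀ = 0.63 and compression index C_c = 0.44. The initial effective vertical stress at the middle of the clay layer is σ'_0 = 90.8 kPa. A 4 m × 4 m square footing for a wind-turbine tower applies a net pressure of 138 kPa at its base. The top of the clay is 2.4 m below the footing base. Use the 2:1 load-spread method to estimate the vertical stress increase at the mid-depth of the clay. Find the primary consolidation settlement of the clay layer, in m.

Mid-depth of clay below the footing base: z = 2.4 + 3.4/2 = 4.1 m.
Stress increase at mid-clay by the 2:1 spreading method:
Δσ = qBL/((B+z)(L+z)) = 138×4×4/((4+4.1)(4+4.1)) = 33.653 kPa
Final effective stress: σ'_f = σ'_0 + Δσ = 90.8 + 33.653 = 124.45 kPa.
Normally consolidated clay, so the full stress increment lies on the virgin compression line:
S_c = C_c·H/(1+e₀)·log₁₀(σ'_f/σ'_0) = 0.44×3.4/(1+0.63)×log₁₀(124.45/90.8)
    = 0.91779 × 0.13691 = 0.1257 m

S_c ≈ 0.126 m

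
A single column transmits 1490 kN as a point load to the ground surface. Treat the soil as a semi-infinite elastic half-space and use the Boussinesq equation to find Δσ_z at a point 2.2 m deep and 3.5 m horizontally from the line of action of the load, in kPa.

Boussinesq vertical stress below a point load on an elastic half-space:
Δσ_z = 3P/(2πz²) · [1 + (r/z)²]^(−5/2)
r/z = 3.5/2.2 = 1.5909; [1+(r/z)²]^(−5/2) = 0.042683.
Δσ_z = 3×1490/(2π×2.2²) × 0.042683 = 146.99 × 0.042683 = 6.274 kPa

Δσ_z ≈ 6.27 kPa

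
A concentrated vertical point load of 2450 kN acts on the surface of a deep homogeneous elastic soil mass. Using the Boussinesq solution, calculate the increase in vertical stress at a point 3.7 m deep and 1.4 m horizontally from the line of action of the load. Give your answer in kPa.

Δσ_z ≈ 61.2 kPa

Boussinesq vertical stress below a point load on an elastic half-space:
Δσ_z = 3P/(2πz²) · [1 + (r/z)²]^(−5/2)
r/z = 1.4/3.7 = 0.37838; [1+(r/z)²]^(−5/2) = 0.71569.
Δσ_z = 3×2450/(2π×3.7²) × 0.71569 = 85.448 × 0.71569 = 61.15 kPa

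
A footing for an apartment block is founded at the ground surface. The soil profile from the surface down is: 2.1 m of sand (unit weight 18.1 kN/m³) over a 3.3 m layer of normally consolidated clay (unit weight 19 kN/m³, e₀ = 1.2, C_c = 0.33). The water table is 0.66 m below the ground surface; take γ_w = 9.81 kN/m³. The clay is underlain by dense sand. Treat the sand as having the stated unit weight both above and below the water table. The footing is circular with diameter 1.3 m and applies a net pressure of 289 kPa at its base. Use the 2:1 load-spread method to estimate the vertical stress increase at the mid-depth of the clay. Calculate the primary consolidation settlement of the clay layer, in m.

Mid-depth of clay below the ground surface: z = 2.1 + 3.3/2 = 3.75 m.
Total vertical stress at mid-clay: σ_v = 18.1×2.1 + 19×1.65 = 69.36 kPa.
Pore pressure: u = 9.81×(3.75 − 0.66) = 30.313 kPa.
Initial effective stress: σ'_0 = σ_v − u = 69.36 − 30.313 = 39.047 kPa.
Stress increase at mid-clay by the 2:1 spreading method:
Δσ ≈ qD²/(D+z)² = 289×1.3²/(1.3+3.75)² = 19.151 kPa
Final effective stress: σ'_f = σ'_0 + Δσ = 39.047 + 19.151 = 58.198 kPa.
Normally consolidated clay, so the full stress increment lies on the virgin compression line:
S_c = C_c·H/(1+e₀)·log₁₀(σ'_f/σ'_0) = 0.33×3.3/(1+1.2)×log₁₀(58.198/39.047)
    = 0.495 × 0.17332 = 0.08579 m

S_c ≈ 0.0858 m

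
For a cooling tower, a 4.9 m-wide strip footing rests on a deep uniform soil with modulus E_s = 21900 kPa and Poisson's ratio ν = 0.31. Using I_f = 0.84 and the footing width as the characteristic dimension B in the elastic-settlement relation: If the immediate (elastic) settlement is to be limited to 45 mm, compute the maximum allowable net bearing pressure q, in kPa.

q ≈ 265 kPa

S_e = q·B·(1−ν²)/E_s · I_f  ⇒  q = S_e·E_s / (B·(1−ν²)·I_f).
q = 0.045 × 21900 / (4.9 × 0.9039 × 0.84) = 264.9 kPa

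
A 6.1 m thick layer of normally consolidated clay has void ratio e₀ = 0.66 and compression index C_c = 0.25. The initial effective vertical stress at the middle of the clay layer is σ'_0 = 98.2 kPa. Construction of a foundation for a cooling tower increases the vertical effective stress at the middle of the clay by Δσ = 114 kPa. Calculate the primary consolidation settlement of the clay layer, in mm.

Final effective stress: σ'_f = σ'_0 + Δσ = 98.2 + 114 = 212.2 kPa.
Normally consolidated clay, so the full stress increment lies on the virgin compression line:
S_c = C_c·H/(1+e₀)·log₁₀(σ'_f/σ'_0) = 0.25×6.1/(1+0.66)×log₁₀(212.2/98.2)
    = 0.91867 × 0.33463 = 0.3074 m

S_c ≈ 307 mm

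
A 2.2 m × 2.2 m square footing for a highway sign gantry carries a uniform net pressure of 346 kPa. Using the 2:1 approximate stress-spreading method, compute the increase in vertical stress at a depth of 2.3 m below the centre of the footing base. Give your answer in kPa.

Δσ_z ≈ 82.7 kPa

By the 2:1 method the load spreads at 1 horizontal : 2 vertical, so at depth z the loaded area has grown by z in each plan dimension:
Δσ = qBL/((B+z)(L+z)) = 346×2.2×2.2/((2.2+2.3)(2.2+2.3)) = 82.698 kPa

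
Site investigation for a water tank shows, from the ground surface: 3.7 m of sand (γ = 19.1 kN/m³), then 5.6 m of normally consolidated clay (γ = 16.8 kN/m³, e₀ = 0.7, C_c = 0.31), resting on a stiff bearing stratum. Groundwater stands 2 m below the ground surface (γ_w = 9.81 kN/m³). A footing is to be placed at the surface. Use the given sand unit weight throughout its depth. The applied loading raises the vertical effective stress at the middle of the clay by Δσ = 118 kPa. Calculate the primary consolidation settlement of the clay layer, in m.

Mid-depth of clay below the ground surface: z = 3.7 + 5.6/2 = 6.5 m.
Total vertical stress at mid-clay: σ_v = 19.1×3.7 + 16.8×2.8 = 117.71 kPa.
Pore pressure: u = 9.81×(6.5 − 2) = 44.145 kPa.
Initial effective stress: σ'_0 = σ_v − u = 117.71 − 44.145 = 73.565 kPa.
Final effective stress: σ'_f = σ'_0 + Δσ = 73.565 + 118 = 191.56 kPa.
Normally consolidated clay, so the full stress increment lies on the virgin compression line:
S_c = C_c·H/(1+e₀)·log₁₀(σ'_f/σ'_0) = 0.31×5.6/(1+0.7)×log₁₀(191.56/73.565)
    = 1.0212 × 0.41563 = 0.4244 m

S_c ≈ 0.424 m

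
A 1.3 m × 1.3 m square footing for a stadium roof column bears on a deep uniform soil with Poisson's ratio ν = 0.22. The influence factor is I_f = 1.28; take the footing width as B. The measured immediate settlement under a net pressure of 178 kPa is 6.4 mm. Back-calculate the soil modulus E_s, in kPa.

S_e = q·B·(1−ν²)/E_s · I_f  ⇒  E_s = q·B·(1−ν²)·I_f / S_e.
E_s = 178 × 1.3 × 0.9516 × 1.28 / 0.0064 = 44040 kPa

E_s ≈ 44000 kPa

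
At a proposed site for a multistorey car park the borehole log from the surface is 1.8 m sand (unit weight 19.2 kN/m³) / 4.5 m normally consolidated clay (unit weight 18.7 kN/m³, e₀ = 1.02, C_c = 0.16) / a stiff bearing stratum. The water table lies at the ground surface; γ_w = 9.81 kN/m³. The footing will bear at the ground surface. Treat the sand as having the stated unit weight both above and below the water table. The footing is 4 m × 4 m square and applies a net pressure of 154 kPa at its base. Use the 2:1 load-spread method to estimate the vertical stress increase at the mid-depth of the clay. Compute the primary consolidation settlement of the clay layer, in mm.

Mid-depth of clay below the ground surface: z = 1.8 + 4.5/2 = 4.05 m.
Total vertical stress at mid-clay: σ_v = 19.2×1.8 + 18.7×2.25 = 76.635 kPa.
Pore pressure: u = 9.81×(4.05 − 0) = 39.73 kPa.
Initial effective stress: σ'_0 = σ_v − u = 76.635 − 39.73 = 36.905 kPa.
Stress increase at mid-clay by the 2:1 spreading method:
Δσ = qBL/((B+z)(L+z)) = 154×4×4/((4+4.05)(4+4.05)) = 38.023 kPa
Final effective stress: σ'_f = σ'_0 + Δσ = 36.905 + 38.023 = 74.928 kPa.
Normally consolidated clay, so the full stress increment lies on the virgin compression line:
S_c = C_c·H/(1+e₀)·log₁₀(σ'_f/σ'_0) = 0.16×4.5/(1+1.02)×log₁₀(74.928/36.905)
    = 0.35644 × 0.30756 = 0.1096 m

S_c ≈ 110 mm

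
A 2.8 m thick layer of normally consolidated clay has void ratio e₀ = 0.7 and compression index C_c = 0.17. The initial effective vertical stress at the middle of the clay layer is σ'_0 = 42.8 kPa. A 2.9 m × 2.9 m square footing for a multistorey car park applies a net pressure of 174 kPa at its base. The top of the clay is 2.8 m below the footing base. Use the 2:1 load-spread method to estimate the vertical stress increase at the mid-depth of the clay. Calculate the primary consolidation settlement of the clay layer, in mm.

Mid-depth of clay below the footing base: z = 2.8 + 2.8/2 = 4.2 m.
Stress increase at mid-clay by the 2:1 spreading method:
Δσ = qBL/((B+z)(L+z)) = 174×2.9×2.9/((2.9+4.2)(2.9+4.2)) = 29.029 kPa
Final effective stress: σ'_f = σ'_0 + Δσ = 42.8 + 29.029 = 71.829 kPa.
Normally consolidated clay, so the full stress increment lies on the virgin compression line:
S_c = C_c·H/(1+e₀)·log₁₀(σ'_f/σ'_0) = 0.17×2.8/(1+0.7)×log₁₀(71.829/42.8)
    = 0.28 × 0.22486 = 0.06296 m

S_c ≈ 63 mm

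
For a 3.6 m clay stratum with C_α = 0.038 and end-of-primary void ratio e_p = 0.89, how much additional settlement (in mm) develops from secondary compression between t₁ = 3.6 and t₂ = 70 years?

S_s ≈ 93.3 mm

Secondary compression: S_s = C_α·H/(1+e_p)·log₁₀(t₂/t₁)
S_s = 0.038×3.6/(1+0.89)×log₁₀(70/3.6)
    = 0.07238 × 1.289 = 0.09328 m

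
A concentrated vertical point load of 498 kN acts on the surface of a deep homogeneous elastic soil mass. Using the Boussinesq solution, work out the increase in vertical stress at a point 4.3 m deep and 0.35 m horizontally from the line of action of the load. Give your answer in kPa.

Δσ_z ≈ 12.6 kPa

Boussinesq vertical stress below a point load on an elastic half-space:
Δσ_z = 3P/(2πz²) · [1 + (r/z)²]^(−5/2)
r/z = 0.35/4.3 = 0.081395; [1+(r/z)²]^(−5/2) = 0.98363.
Δσ_z = 3×498/(2π×4.3²) × 0.98363 = 12.86 × 0.98363 = 12.65 kPa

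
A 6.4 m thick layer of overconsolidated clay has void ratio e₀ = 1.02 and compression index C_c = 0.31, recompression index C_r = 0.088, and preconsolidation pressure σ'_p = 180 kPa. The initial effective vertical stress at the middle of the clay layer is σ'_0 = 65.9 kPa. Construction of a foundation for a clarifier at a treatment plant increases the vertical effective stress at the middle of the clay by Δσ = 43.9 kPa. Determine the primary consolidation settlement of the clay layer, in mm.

S_c ≈ 61.8 mm

Final effective stress: σ'_f = 65.9 + 43.9 = 109.8 kPa.
σ'_f = 109.8 ≤ σ'_p = 180 kPa, so the clay remains overconsolidated and only the recompression index applies:
S_c = C_r·H/(1+e₀)·log₁₀(σ'_f/σ'_0) = 0.088×6.4/2.02×log₁₀(109.8/65.9)
    = 0.27881 × 0.22172 = 0.06182 m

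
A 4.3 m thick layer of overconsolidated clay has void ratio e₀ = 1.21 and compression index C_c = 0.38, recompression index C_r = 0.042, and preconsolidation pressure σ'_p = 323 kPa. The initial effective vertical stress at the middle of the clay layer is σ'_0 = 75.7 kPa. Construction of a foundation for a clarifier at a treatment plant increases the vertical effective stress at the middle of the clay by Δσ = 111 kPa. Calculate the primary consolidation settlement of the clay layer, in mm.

Final effective stress: σ'_f = 75.7 + 111 = 186.7 kPa.
σ'_f = 186.7 ≤ σ'_p = 323 kPa, so the clay remains overconsolidated and only the recompression index applies:
S_c = C_r·H/(1+e₀)·log₁₀(σ'_f/σ'_0) = 0.042×4.3/2.21×log₁₀(186.7/75.7)
    = 0.081719 × 0.39205 = 0.03204 m

S_c ≈ 32 mm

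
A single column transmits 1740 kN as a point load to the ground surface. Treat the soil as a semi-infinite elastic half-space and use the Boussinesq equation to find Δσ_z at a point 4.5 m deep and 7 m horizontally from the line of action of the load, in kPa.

Boussinesq vertical stress below a point load on an elastic half-space:
Δσ_z = 3P/(2πz²) · [1 + (r/z)²]^(−5/2)
r/z = 7/4.5 = 1.5556; [1+(r/z)²]^(−5/2) = 0.046239.
Δσ_z = 3×1740/(2π×4.5²) × 0.046239 = 41.027 × 0.046239 = 1.897 kPa

Δσ_z ≈ 1.9 kPa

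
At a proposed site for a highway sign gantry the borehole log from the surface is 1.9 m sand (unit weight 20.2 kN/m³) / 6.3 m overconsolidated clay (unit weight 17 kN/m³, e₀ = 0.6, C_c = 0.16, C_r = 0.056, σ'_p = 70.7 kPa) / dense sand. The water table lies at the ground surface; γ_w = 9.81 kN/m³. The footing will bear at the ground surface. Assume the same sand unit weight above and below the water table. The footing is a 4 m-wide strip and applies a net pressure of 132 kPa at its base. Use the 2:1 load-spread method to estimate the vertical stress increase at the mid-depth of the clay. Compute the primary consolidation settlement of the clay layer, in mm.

Mid-depth of clay below the ground surface: z = 1.9 + 6.3/2 = 5.05 m.
Total vertical stress at mid-clay: σ_v = 20.2×1.9 + 17×3.15 = 91.93 kPa.
Pore pressure: u = 9.81×(5.05 − 0) = 49.541 kPa.
Initial effective stress: σ'_0 = σ_v − u = 91.93 − 49.541 = 42.389 kPa.
Stress increase at mid-clay by the 2:1 spreading method:
Δσ = qB/(B+z) = 132×4/(4+5.05) = 58.343 kPa
Final effective stress: σ'_f = 42.389 + 58.343 = 100.73 kPa.
σ'_f = 100.73 > σ'_p = 70.7 kPa, so the stress path crosses the preconsolidation pressure — recompression up to σ'_p, then virgin compression beyond:
S_c = H/(1+e₀)·[C_r·log₁₀(σ'_p/σ'_0) + C_c·log₁₀(σ'_f/σ'_p)]
    = 6.3/1.6 × [0.056×log₁₀(70.7/42.389) + 0.16×log₁₀(100.73/70.7)]
    = 3.9375 × [0.012441 + 0.024598] = 0.1458 m

S_c ≈ 146 mm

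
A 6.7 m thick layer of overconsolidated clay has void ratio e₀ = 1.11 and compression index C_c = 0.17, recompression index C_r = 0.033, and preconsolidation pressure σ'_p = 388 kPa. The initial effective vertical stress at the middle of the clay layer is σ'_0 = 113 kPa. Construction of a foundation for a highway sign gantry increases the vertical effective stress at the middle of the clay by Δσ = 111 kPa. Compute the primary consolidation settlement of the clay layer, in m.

Final effective stress: σ'_f = 113 + 111 = 224 kPa.
σ'_f = 224 ≤ σ'_p = 388 kPa, so the clay remains overconsolidated and only the recompression index applies:
S_c = C_r·H/(1+e₀)·log₁₀(σ'_f/σ'_0) = 0.033×6.7/2.11×log₁₀(224/113)
    = 0.10479 × 0.29717 = 0.03114 m

S_c ≈ 0.0311 m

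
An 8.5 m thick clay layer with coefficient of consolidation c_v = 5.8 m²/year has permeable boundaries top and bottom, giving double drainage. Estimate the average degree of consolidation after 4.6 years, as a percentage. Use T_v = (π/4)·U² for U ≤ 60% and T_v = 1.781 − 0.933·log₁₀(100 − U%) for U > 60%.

U ≈ 97.9 %

Drainage path length: H_d = H/2 = 4.25 m (double drainage).
T_v = c_v·t/H_d² = 5.8×4.6/4.25² = 1.4771.
T_v = 1.4771 corresponds to the U > 60% branch:
U = 1 − 10^((1.781 − T_v)/0.933)/100 = 0.9788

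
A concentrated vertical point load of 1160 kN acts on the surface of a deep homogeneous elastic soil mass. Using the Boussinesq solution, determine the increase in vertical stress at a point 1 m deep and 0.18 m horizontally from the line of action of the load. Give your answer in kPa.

Δσ_z ≈ 511 kPa

Boussinesq vertical stress below a point load on an elastic half-space:
Δσ_z = 3P/(2πz²) · [1 + (r/z)²]^(−5/2)
r/z = 0.18/1 = 0.18; [1+(r/z)²]^(−5/2) = 0.92338.
Δσ_z = 3×1160/(2π×1²) × 0.92338 = 553.86 × 0.92338 = 511.4 kPa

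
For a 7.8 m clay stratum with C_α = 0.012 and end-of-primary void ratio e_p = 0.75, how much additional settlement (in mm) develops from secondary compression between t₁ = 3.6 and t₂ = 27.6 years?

Secondary compression: S_s = C_α·H/(1+e_p)·log₁₀(t₂/t₁)
S_s = 0.012×7.8/(1+0.75)×log₁₀(27.6/3.6)
    = 0.05349 × 0.8846 = 0.04731 m

S_s ≈ 47.3 mm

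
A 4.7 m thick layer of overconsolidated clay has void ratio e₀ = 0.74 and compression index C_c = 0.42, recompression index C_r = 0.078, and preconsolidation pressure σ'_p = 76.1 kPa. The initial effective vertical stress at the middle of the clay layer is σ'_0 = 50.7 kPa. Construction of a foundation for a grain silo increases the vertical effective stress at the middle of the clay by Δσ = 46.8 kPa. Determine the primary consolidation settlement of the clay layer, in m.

S_c ≈ 0.159 m

Final effective stress: σ'_f = 50.7 + 46.8 = 97.5 kPa.
σ'_f = 97.5 > σ'_p = 76.1 kPa, so the stress path crosses the preconsolidation pressure — recompression up to σ'_p, then virgin compression beyond:
S_c = H/(1+e₀)·[C_r·log₁₀(σ'_p/σ'_0) + C_c·log₁₀(σ'_f/σ'_p)]
    = 4.7/1.74 × [0.078×log₁₀(76.1/50.7) + 0.42×log₁₀(97.5/76.1)]
    = 2.7011 × [0.013757 + 0.0452] = 0.1592 m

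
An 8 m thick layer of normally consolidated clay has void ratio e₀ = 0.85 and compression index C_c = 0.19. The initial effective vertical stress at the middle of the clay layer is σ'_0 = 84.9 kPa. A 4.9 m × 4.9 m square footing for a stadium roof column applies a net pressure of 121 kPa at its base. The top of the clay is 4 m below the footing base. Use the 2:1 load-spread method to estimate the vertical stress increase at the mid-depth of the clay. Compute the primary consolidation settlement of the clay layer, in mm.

Mid-depth of clay below the footing base: z = 4 + 8/2 = 8 m.
Stress increase at mid-clay by the 2:1 spreading method:
Δσ = qBL/((B+z)(L+z)) = 121×4.9×4.9/((4.9+8)(4.9+8)) = 17.458 kPa
Final effective stress: σ'_f = σ'_0 + Δσ = 84.9 + 17.458 = 102.36 kPa.
Normally consolidated clay, so the full stress increment lies on the virgin compression line:
S_c = C_c·H/(1+e₀)·log₁₀(σ'_f/σ'_0) = 0.19×8/(1+0.85)×log₁₀(102.36/84.9)
    = 0.82162 × 0.081223 = 0.06673 m

S_c ≈ 66.7 mm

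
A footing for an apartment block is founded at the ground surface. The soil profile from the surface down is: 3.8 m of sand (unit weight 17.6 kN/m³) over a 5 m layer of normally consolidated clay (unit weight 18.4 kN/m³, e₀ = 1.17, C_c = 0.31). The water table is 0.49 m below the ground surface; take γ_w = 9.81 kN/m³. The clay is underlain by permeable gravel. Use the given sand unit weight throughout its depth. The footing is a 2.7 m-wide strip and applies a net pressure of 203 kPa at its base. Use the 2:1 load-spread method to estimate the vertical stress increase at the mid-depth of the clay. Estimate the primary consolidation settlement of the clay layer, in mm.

Mid-depth of clay below the ground surface: z = 3.8 + 5/2 = 6.3 m.
Total vertical stress at mid-clay: σ_v = 17.6×3.8 + 18.4×2.5 = 112.88 kPa.
Pore pressure: u = 9.81×(6.3 − 0.49) = 56.996 kPa.
Initial effective stress: σ'_0 = σ_v − u = 112.88 − 56.996 = 55.884 kPa.
Stress increase at mid-clay by the 2:1 spreading method:
Δσ = qB/(B+z) = 203×2.7/(2.7+6.3) = 60.9 kPa
Final effective stress: σ'_f = σ'_0 + Δσ = 55.884 + 60.9 = 116.78 kPa.
Normally consolidated clay, so the full stress increment lies on the virgin compression line:
S_c = C_c·H/(1+e₀)·log₁₀(σ'_f/σ'_0) = 0.31×5/(1+1.17)×log₁₀(116.78/55.884)
    = 0.71429 × 0.32008 = 0.2286 m

S_c ≈ 229 mm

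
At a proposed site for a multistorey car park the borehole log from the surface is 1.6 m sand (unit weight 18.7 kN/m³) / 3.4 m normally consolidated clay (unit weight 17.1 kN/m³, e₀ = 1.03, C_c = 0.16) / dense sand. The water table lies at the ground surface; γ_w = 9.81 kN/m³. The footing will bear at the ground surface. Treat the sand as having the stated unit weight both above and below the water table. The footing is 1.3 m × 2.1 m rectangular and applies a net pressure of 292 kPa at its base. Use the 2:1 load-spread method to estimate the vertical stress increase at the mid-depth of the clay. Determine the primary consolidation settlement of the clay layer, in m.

Mid-depth of clay below the ground surface: z = 1.6 + 3.4/2 = 3.3 m.
Total vertical stress at mid-clay: σ_v = 18.7×1.6 + 17.1×1.7 = 58.99 kPa.
Pore pressure: u = 9.81×(3.3 − 0) = 32.373 kPa.
Initial effective stress: σ'_0 = σ_v − u = 58.99 − 32.373 = 26.617 kPa.
Stress increase at mid-clay by the 2:1 spreading method:
Δσ = qBL/((B+z)(L+z)) = 292×1.3×2.1/((1.3+3.3)(2.1+3.3)) = 32.092 kPa
Final effective stress: σ'_f = σ'_0 + Δσ = 26.617 + 32.092 = 58.709 kPa.
Normally consolidated clay, so the full stress increment lies on the virgin compression line:
S_c = C_c·H/(1+e₀)·log₁₀(σ'_f/σ'_0) = 0.16×3.4/(1+1.03)×log₁₀(58.709/26.617)
    = 0.26798 × 0.34355 = 0.09206 m

S_c ≈ 0.0921 m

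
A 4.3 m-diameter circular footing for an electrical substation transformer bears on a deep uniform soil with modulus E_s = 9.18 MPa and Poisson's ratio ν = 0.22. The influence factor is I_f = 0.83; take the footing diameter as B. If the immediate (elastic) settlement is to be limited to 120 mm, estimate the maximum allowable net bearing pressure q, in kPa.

q ≈ 324 kPa

E_s = 9.18 MPa = 9180 kPa.
S_e = q·B·(1−ν²)/E_s · I_f  ⇒  q = S_e·E_s / (B·(1−ν²)·I_f).
q = 0.12 × 9180 / (4.3 × 0.9516 × 0.83) = 324.4 kPa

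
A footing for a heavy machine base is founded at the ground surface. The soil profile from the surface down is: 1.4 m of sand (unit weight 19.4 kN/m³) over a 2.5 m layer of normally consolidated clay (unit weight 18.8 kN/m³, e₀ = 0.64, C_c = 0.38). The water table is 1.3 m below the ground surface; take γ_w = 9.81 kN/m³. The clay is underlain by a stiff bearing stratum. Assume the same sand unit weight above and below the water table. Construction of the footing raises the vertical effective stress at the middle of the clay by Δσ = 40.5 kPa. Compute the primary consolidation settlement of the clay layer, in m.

Mid-depth of clay below the ground surface: z = 1.4 + 2.5/2 = 2.65 m.
Total vertical stress at mid-clay: σ_v = 19.4×1.4 + 18.8×1.25 = 50.66 kPa.
Pore pressure: u = 9.81×(2.65 − 1.3) = 13.244 kPa.
Initial effective stress: σ'_0 = σ_v − u = 50.66 − 13.244 = 37.416 kPa.
Final effective stress: σ'_f = σ'_0 + Δσ = 37.416 + 40.5 = 77.916 kPa.
Normally consolidated clay, so the full stress increment lies on the virgin compression line:
S_c = C_c·H/(1+e₀)·log₁₀(σ'_f/σ'_0) = 0.38×2.5/(1+0.64)×log₁₀(77.916/37.416)
    = 0.57927 × 0.31857 = 0.1845 m

S_c ≈ 0.185 m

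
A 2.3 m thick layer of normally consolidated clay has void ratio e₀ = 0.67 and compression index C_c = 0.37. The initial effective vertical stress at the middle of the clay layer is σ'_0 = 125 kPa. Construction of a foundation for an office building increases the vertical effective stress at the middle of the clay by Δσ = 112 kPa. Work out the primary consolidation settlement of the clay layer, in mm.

S_c ≈ 142 mm

Final effective stress: σ'_f = σ'_0 + Δσ = 125 + 112 = 237 kPa.
Normally consolidated clay, so the full stress increment lies on the virgin compression line:
S_c = C_c·H/(1+e₀)·log₁₀(σ'_f/σ'_0) = 0.37×2.3/(1+0.67)×log₁₀(237/125)
    = 0.50958 × 0.27784 = 0.1416 m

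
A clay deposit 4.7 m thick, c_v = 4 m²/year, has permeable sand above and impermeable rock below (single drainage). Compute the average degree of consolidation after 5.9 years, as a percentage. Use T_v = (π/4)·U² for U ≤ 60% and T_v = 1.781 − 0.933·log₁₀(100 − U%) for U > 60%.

Drainage path length: H_d = H = 4.7 m (single drainage).
T_v = c_v·t/H_d² = 4×5.9/4.7² = 1.0684.
T_v = 1.0684 corresponds to the U > 60% branch:
U = 1 − 10^((1.781 − T_v)/0.933)/100 = 0.942

U ≈ 94.2 %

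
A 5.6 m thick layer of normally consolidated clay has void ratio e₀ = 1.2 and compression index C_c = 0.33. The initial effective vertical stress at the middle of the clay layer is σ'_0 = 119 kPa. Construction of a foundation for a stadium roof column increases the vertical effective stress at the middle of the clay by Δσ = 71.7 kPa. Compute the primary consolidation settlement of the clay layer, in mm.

Final effective stress: σ'_f = σ'_0 + Δσ = 119 + 71.7 = 190.7 kPa.
Normally consolidated clay, so the full stress increment lies on the virgin compression line:
S_c = C_c·H/(1+e₀)·log₁₀(σ'_f/σ'_0) = 0.33×5.6/(1+1.2)×log₁₀(190.7/119)
    = 0.84 × 0.2048 = 0.172 m

S_c ≈ 172 mm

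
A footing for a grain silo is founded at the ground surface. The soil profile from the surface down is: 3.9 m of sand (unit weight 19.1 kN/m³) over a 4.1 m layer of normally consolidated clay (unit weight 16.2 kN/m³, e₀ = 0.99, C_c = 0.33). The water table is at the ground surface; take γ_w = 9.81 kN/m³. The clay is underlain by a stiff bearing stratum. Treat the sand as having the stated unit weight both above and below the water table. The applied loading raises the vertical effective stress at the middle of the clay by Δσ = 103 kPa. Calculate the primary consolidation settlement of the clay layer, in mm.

S_c ≈ 333 mm

Mid-depth of clay below the ground surface: z = 3.9 + 4.1/2 = 5.95 m.
Total vertical stress at mid-clay: σ_v = 19.1×3.9 + 16.2×2.05 = 107.7 kPa.
Pore pressure: u = 9.81×(5.95 − 0) = 58.37 kPa.
Initial effective stress: σ'_0 = σ_v − u = 107.7 − 58.37 = 49.33 kPa.
Final effective stress: σ'_f = σ'_0 + Δσ = 49.33 + 103 = 152.33 kPa.
Normally consolidated clay, so the full stress increment lies on the virgin compression line:
S_c = C_c·H/(1+e₀)·log₁₀(σ'_f/σ'_0) = 0.33×4.1/(1+0.99)×log₁₀(152.33/49.33)
    = 0.6799 × 0.48967 = 0.3329 m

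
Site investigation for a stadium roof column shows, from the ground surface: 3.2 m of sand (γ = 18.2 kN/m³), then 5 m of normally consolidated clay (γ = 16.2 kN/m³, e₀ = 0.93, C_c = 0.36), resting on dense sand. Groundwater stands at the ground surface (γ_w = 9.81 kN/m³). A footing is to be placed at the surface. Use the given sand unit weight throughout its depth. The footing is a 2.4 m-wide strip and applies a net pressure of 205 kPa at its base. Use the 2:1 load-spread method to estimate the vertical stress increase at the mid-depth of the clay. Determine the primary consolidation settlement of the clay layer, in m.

S_c ≈ 0.358 m

Mid-depth of clay below the ground surface: z = 3.2 + 5/2 = 5.7 m.
Total vertical stress at mid-clay: σ_v = 18.2×3.2 + 16.2×2.5 = 98.74 kPa.
Pore pressure: u = 9.81×(5.7 − 0) = 55.917 kPa.
Initial effective stress: σ'_0 = σ_v − u = 98.74 − 55.917 = 42.823 kPa.
Stress increase at mid-clay by the 2:1 spreading method:
Δσ = qB/(B+z) = 205×2.4/(2.4+5.7) = 60.741 kPa
Final effective stress: σ'_f = σ'_0 + Δσ = 42.823 + 60.741 = 103.56 kPa.
Normally consolidated clay, so the full stress increment lies on the virgin compression line:
S_c = C_c·H/(1+e₀)·log₁₀(σ'_f/σ'_0) = 0.36×5/(1+0.93)×log₁₀(103.56/42.823)
    = 0.93264 × 0.38351 = 0.3577 m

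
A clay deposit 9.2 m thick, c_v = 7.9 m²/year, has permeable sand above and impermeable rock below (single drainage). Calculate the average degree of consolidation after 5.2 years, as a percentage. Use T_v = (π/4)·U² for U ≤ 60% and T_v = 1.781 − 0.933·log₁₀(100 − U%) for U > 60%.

Drainage path length: H_d = H = 9.2 m (single drainage).
T_v = c_v·t/H_d² = 7.9×5.2/9.2² = 0.48535.
T_v = 0.48535 corresponds to the U > 60% branch:
U = 1 − 10^((1.781 − T_v)/0.933)/100 = 0.7553

U ≈ 75.5 %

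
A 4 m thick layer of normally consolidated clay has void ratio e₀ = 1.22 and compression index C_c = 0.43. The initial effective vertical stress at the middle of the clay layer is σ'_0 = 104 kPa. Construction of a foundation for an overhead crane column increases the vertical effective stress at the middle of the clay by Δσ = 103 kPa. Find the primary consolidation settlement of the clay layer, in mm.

Final effective stress: σ'_f = σ'_0 + Δσ = 104 + 103 = 207 kPa.
Normally consolidated clay, so the full stress increment lies on the virgin compression line:
S_c = C_c·H/(1+e₀)·log₁₀(σ'_f/σ'_0) = 0.43×4/(1+1.22)×log₁₀(207/104)
    = 0.77477 × 0.29894 = 0.2316 m

S_c ≈ 232 mm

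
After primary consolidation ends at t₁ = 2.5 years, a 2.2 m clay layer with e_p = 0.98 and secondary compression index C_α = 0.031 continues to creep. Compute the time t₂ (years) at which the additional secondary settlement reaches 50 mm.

S_s = C_α·H/(1+e_p)·log₁₀(t₂/t₁) ⇒ log₁₀(t₂/t₁) = S_s·(1+e_p)/(C_α·H).
log₁₀(t₂/t₁) = 0.05 × (1+0.98) / (0.031×2.2) = 1.452
t₂ = t₁ × 10^1.452 = 2.5 × 28.29 = 70.72 years

t₂ ≈ 70.7 years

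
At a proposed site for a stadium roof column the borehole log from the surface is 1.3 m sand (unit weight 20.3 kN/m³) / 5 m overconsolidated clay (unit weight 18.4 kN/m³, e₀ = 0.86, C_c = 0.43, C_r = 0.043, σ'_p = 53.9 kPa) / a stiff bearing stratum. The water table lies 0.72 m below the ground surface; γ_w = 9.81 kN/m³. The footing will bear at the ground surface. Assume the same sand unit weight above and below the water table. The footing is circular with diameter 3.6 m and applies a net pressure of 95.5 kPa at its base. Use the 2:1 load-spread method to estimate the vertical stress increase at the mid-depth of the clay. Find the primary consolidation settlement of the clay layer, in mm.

S_c ≈ 105 mm

Mid-depth of clay below the ground surface: z = 1.3 + 5/2 = 3.8 m.
Total vertical stress at mid-clay: σ_v = 20.3×1.3 + 18.4×2.5 = 72.39 kPa.
Pore pressure: u = 9.81×(3.8 − 0.72) = 30.215 kPa.
Initial effective stress: σ'_0 = σ_v − u = 72.39 − 30.215 = 42.175 kPa.
Stress increase at mid-clay by the 2:1 spreading method:
Δσ ≈ qD²/(D+z)² = 95.5×3.6²/(3.6+3.8)² = 22.602 kPa
Final effective stress: σ'_f = 42.175 + 22.602 = 64.777 kPa.
σ'_f = 64.777 > σ'_p = 53.9 kPa, so the stress path crosses the preconsolidation pressure — recompression up to σ'_p, then virgin compression beyond:
S_c = H/(1+e₀)·[C_r·log₁₀(σ'_p/σ'_0) + C_c·log₁₀(σ'_f/σ'_p)]
    = 5/1.86 × [0.043×log₁₀(53.9/42.175) + 0.43×log₁₀(64.777/53.9)]
    = 2.6882 × [0.0045809 + 0.034328] = 0.1046 m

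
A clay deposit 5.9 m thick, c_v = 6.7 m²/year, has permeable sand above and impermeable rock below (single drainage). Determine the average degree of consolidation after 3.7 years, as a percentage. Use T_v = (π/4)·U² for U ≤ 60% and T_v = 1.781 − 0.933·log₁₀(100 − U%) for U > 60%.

Drainage path length: H_d = H = 5.9 m (single drainage).
T_v = c_v·t/H_d² = 6.7×3.7/5.9² = 0.71215.
T_v = 0.71215 corresponds to the U > 60% branch:
U = 1 − 10^((1.781 − T_v)/0.933)/100 = 0.8602

U ≈ 86 %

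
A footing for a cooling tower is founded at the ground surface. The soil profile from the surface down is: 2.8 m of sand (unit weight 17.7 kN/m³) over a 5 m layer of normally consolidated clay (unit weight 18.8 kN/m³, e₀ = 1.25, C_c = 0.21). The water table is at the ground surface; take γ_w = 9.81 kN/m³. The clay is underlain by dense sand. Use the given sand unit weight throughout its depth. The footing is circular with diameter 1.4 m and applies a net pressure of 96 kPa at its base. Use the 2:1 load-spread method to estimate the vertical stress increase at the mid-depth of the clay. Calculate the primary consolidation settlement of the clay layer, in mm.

S_c ≈ 18.2 mm

Mid-depth of clay below the ground surface: z = 2.8 + 5/2 = 5.3 m.
Total vertical stress at mid-clay: σ_v = 17.7×2.8 + 18.8×2.5 = 96.56 kPa.
Pore pressure: u = 9.81×(5.3 − 0) = 51.993 kPa.
Initial effective stress: σ'_0 = σ_v − u = 96.56 − 51.993 = 44.567 kPa.
Stress increase at mid-clay by the 2:1 spreading method:
Δσ ≈ qD²/(D+z)² = 96×1.4²/(1.4+5.3)² = 4.1916 kPa
Final effective stress: σ'_f = σ'_0 + Δσ = 44.567 + 4.1916 = 48.759 kPa.
Normally consolidated clay, so the full stress increment lies on the virgin compression line:
S_c = C_c·H/(1+e₀)·log₁₀(σ'_f/σ'_0) = 0.21×5/(1+1.25)×log₁₀(48.759/44.567)
    = 0.46667 × 0.039041 = 0.01822 m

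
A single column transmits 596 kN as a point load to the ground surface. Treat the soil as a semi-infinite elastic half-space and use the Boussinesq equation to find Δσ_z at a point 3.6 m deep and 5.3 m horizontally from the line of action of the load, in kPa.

Δσ_z ≈ 1.23 kPa

Boussinesq vertical stress below a point load on an elastic half-space:
Δσ_z = 3P/(2πz²) · [1 + (r/z)²]^(−5/2)
r/z = 5.3/3.6 = 1.4722; [1+(r/z)²]^(−5/2) = 0.056005.
Δσ_z = 3×596/(2π×3.6²) × 0.056005 = 21.957 × 0.056005 = 1.23 kPa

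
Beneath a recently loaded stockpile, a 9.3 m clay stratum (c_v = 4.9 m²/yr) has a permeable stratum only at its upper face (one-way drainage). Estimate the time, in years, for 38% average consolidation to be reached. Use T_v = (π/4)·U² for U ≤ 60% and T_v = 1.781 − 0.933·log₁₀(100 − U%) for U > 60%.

Drainage path length: H_d = H = 9.3 m (single drainage).
U ≤ 60%: T_v = (π/4)·U² = (π/4)×0.38² = 0.11341.
t = T_v·H_d²/c_v = 0.11341×9.3²/4.9 = 2.002 years.

t ≈ 2 years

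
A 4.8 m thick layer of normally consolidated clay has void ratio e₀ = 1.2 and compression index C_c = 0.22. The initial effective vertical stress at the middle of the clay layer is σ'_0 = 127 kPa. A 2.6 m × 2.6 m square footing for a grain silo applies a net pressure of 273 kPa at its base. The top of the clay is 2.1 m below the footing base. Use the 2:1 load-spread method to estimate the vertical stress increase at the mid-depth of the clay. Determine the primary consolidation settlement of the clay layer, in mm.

Mid-depth of clay below the footing base: z = 2.1 + 4.8/2 = 4.5 m.
Stress increase at mid-clay by the 2:1 spreading method:
Δσ = qBL/((B+z)(L+z)) = 273×2.6×2.6/((2.6+4.5)(2.6+4.5)) = 36.609 kPa
Final effective stress: σ'_f = σ'_0 + Δσ = 127 + 36.609 = 163.61 kPa.
Normally consolidated clay, so the full stress increment lies on the virgin compression line:
S_c = C_c·H/(1+e₀)·log₁₀(σ'_f/σ'_0) = 0.22×4.8/(1+1.2)×log₁₀(163.61/127)
    = 0.48 × 0.11001 = 0.0528 m

S_c ≈ 52.8 mm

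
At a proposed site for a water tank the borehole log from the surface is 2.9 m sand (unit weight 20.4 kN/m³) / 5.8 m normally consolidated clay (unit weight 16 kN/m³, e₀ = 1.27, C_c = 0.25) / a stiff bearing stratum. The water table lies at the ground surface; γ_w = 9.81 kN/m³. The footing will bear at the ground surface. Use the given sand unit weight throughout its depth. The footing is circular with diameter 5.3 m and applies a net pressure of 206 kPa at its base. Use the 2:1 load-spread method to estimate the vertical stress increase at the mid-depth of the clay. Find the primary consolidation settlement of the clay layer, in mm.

Mid-depth of clay below the ground surface: z = 2.9 + 5.8/2 = 5.8 m.
Total vertical stress at mid-clay: σ_v = 20.4×2.9 + 16×2.9 = 105.56 kPa.
Pore pressure: u = 9.81×(5.8 − 0) = 56.898 kPa.
Initial effective stress: σ'_0 = σ_v − u = 105.56 − 56.898 = 48.662 kPa.
Stress increase at mid-clay by the 2:1 spreading method:
Δσ ≈ qD²/(D+z)² = 206×5.3²/(5.3+5.8)² = 46.965 kPa
Final effective stress: σ'_f = σ'_0 + Δσ = 48.662 + 46.965 = 95.627 kPa.
Normally consolidated clay, so the full stress increment lies on the virgin compression line:
S_c = C_c·H/(1+e₀)·log₁₀(σ'_f/σ'_0) = 0.25×5.8/(1+1.27)×log₁₀(95.627/48.662)
    = 0.63877 × 0.29339 = 0.1874 m

S_c ≈ 187 mm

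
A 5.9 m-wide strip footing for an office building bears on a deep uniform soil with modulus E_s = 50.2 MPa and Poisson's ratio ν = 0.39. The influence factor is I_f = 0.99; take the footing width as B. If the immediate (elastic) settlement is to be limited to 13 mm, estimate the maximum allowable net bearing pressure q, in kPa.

E_s = 50.2 MPa = 50200 kPa.
S_e = q·B·(1−ν²)/E_s · I_f  ⇒  q = S_e·E_s / (B·(1−ν²)·I_f).
q = 0.013 × 50200 / (5.9 × 0.8479 × 0.99) = 131.8 kPa

q ≈ 132 kPa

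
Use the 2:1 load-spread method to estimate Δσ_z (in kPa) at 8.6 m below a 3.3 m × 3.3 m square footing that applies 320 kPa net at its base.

By the 2:1 method the load spreads at 1 horizontal : 2 vertical, so at depth z the loaded area has grown by z in each plan dimension:
Δσ = qBL/((B+z)(L+z)) = 320×3.3×3.3/((3.3+8.6)(3.3+8.6)) = 24.608 kPa

Δσ_z ≈ 24.6 kPa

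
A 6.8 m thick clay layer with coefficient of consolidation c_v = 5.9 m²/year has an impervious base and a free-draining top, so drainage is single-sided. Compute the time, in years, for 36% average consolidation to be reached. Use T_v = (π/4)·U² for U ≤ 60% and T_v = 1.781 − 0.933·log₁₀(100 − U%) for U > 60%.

Drainage path length: H_d = H = 6.8 m (single drainage).
U ≤ 60%: T_v = (π/4)·U² = (π/4)×0.36² = 0.10179.
t = T_v·H_d²/c_v = 0.10179×6.8²/5.9 = 0.7978 years.

t ≈ 0.798 years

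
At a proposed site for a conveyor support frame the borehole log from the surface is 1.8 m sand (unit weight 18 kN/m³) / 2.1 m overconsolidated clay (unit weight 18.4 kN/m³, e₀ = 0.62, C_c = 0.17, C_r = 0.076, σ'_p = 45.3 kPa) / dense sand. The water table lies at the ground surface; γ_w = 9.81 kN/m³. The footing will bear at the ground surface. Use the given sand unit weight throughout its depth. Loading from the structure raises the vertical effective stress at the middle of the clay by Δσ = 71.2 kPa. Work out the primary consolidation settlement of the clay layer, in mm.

S_c ≈ 98.4 mm

Mid-depth of clay below the ground surface: z = 1.8 + 2.1/2 = 2.85 m.
Total vertical stress at mid-clay: σ_v = 18×1.8 + 18.4×1.05 = 51.72 kPa.
Pore pressure: u = 9.81×(2.85 − 0) = 27.959 kPa.
Initial effective stress: σ'_0 = σ_v − u = 51.72 − 27.959 = 23.761 kPa.
Final effective stress: σ'_f = 23.761 + 71.2 = 94.961 kPa.
σ'_f = 94.961 > σ'_p = 45.3 kPa, so the stress path crosses the preconsolidation pressure — recompression up to σ'_p, then virgin compression beyond:
S_c = H/(1+e₀)·[C_r·log₁₀(σ'_p/σ'_0) + C_c·log₁₀(σ'_f/σ'_p)]
    = 2.1/1.62 × [0.076×log₁₀(45.3/23.761) + 0.17×log₁₀(94.961/45.3)]
    = 1.2963 × [0.021298 + 0.054646] = 0.09845 m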